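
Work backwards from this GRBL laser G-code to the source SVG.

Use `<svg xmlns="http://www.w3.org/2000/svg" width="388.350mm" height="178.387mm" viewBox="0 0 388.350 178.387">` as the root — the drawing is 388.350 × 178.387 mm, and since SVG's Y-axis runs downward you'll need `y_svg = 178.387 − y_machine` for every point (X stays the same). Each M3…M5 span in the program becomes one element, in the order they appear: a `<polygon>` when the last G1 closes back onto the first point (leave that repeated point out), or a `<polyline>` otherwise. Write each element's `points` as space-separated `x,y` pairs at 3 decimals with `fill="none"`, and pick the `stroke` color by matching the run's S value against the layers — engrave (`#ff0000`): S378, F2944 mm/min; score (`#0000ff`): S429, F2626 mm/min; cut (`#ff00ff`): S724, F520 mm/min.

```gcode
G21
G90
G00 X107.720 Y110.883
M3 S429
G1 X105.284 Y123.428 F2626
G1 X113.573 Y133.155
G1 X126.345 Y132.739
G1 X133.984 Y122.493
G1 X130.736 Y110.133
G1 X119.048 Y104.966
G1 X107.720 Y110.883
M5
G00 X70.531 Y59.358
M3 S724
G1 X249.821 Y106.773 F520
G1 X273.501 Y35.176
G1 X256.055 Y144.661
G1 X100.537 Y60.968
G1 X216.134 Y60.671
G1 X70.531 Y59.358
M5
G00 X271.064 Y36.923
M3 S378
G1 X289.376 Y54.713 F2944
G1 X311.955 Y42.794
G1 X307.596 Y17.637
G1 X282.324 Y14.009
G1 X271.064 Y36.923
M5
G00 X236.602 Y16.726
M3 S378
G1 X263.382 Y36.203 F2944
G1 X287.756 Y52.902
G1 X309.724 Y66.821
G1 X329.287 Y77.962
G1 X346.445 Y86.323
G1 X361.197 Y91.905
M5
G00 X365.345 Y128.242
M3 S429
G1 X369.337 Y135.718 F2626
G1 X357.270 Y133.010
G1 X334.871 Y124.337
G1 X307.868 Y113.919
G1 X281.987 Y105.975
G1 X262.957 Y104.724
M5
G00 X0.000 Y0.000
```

<svg xmlns="http://www.w3.org/2000/svg" width="388.350mm" height="178.387mm" viewBox="0 0 388.350 178.387">
  <polygon points="107.720,67.504 105.284,54.959 113.573,45.232 126.345,45.648 133.984,55.894 130.736,68.254 119.048,73.421" fill="none" stroke="#0000ff"/>
  <polygon points="70.531,119.029 249.821,71.614 273.501,143.211 256.055,33.726 100.537,117.419 216.134,117.716" fill="none" stroke="#ff00ff"/>
  <polygon points="271.064,141.464 289.376,123.674 311.955,135.593 307.596,160.750 282.324,164.378" fill="none" stroke="#ff0000"/>
  <polyline points="236.602,161.661 263.382,142.184 287.756,125.485 309.724,111.566 329.287,100.425 346.445,92.064 361.197,86.482" fill="none" stroke="#ff0000"/>
  <polyline points="365.345,50.145 369.337,42.669 357.270,45.377 334.871,54.050 307.868,64.468 281.987,72.412 262.957,73.663" fill="none" stroke="#0000ff"/>
</svg>

y_svg = 178.387 − y_m.

[1] S429→`#0000ff` (score); closed run; points: 107.720,67.504 105.284,54.959 113.573,45.232 126.345,45.648 133.984,55.894 130.736,68.254 119.048,73.421

[2] S724→`#ff00ff` (cut); closed run; points: 70.531,119.029 249.821,71.614 273.501,143.211 256.055,33.726 100.537,117.419 216.134,117.716

[3] S378→`#ff0000` (engrave); closed run; points: 271.064,141.464 289.376,123.674 311.955,135.593 307.596,160.750 282.324,164.378

[4] S378→`#ff0000` (engrave); open run; points: 236.602,161.661 263.382,142.184 287.756,125.485 309.724,111.566 329.287,100.425 346.445,92.064 361.197,86.482

[5] S429→`#0000ff` (score); open run; points: 365.345,50.145 369.337,42.669 357.270,45.377 334.871,54.050 307.868,64.468 281.987,72.412 262.957,73.663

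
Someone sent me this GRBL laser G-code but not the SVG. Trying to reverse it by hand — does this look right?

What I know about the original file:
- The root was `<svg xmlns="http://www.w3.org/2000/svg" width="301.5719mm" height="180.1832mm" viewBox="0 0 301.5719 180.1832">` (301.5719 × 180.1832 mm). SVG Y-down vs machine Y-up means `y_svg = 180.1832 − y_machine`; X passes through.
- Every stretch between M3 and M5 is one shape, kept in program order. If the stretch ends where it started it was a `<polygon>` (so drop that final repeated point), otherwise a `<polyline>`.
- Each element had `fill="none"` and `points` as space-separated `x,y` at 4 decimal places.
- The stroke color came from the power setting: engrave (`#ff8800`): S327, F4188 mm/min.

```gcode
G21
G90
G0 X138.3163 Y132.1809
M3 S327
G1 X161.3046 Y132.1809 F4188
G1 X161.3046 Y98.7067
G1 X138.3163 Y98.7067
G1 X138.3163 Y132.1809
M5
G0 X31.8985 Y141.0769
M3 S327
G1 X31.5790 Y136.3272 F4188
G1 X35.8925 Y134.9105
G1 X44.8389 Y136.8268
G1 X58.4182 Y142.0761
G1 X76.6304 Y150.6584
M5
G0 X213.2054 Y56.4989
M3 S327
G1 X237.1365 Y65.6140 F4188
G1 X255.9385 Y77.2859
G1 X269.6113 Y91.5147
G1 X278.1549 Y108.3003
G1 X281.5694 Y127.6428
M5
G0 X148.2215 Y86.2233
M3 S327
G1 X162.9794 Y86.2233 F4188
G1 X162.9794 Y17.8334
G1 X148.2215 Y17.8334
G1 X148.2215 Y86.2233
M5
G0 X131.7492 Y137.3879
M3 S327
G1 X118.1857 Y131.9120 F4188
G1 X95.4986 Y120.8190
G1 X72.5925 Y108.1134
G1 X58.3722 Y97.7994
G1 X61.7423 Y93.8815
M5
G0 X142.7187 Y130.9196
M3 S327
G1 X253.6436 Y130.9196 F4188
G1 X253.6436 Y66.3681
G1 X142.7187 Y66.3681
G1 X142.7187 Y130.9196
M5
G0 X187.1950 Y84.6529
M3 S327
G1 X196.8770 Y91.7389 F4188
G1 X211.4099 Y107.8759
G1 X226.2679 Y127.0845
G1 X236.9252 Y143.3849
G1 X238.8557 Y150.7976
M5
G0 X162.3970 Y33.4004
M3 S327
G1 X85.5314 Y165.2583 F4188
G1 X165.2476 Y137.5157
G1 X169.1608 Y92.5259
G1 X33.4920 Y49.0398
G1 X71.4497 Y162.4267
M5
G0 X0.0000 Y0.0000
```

y_svg = 180.1832 − y_m. Every run uses S327, so all elements get stroke `#ff8800` (engrave).

[1] closed run; points: 138.3163,48.0023 161.3046,48.0023 161.3046,81.4765 138.3163,81.4765

[2] open run; points: 31.8985,39.1063 31.5790,43.8560 35.8925,45.2727 44.8389,43.3564 58.4182,38.1071 76.6304,29.5248

[3] open run; points: 213.2054,123.6843 237.1365,114.5692 255.9385,102.8973 269.6113,88.6685 278.1549,71.8829 281.5694,52.5404

[4] closed run; points: 148.2215,93.9599 162.9794,93.9599 162.9794,162.3498 148.2215,162.3498

[5] open run; points: 131.7492,42.7953 118.1857,48.2712 95.4986,59.3642 72.5925,72.0698 58.3722,82.3838 61.7423,86.3017

[6] closed run; points: 142.7187,49.2636 253.6436,49.2636 253.6436,113.8151 142.7187,113.8151

[7] open run; points: 187.1950,95.5303 196.8770,88.4443 211.4099,72.3073 226.2679,53.0987 236.9252,36.7983 238.8557,29.3856

[8] open run; points: 162.3970,146.7828 85.5314,14.9249 165.2476,42.6675 169.1608,87.6573 33.4920,131.1434 71.4497,17.7565

<svg xmlns="http://www.w3.org/2000/svg" width="301.5719mm" height="180.1832mm" viewBox="0 0 301.5719 180.1832">
  <polygon points="138.3163,48.0023 161.3046,48.0023 161.3046,81.4765 138.3163,81.4765" fill="none" stroke="#ff8800"/>
  <polyline points="31.8985,39.1063 31.5790,43.8560 35.8925,45.2727 44.8389,43.3564 58.4182,38.1071 76.6304,29.5248" fill="none" stroke="#ff8800"/>
  <polyline points="213.2054,123.6843 237.1365,114.5692 255.9385,102.8973 269.6113,88.6685 278.1549,71.8829 281.5694,52.5404" fill="none" stroke="#ff8800"/>
  <polygon points="148.2215,93.9599 162.9794,93.9599 162.9794,162.3498 148.2215,162.3498" fill="none" stroke="#ff8800"/>
  <polyline points="131.7492,42.7953 118.1857,48.2712 95.4986,59.3642 72.5925,72.0698 58.3722,82.3838 61.7423,86.3017" fill="none" stroke="#ff8800"/>
  <polygon points="142.7187,49.2636 253.6436,49.2636 253.6436,113.8151 142.7187,113.8151" fill="none" stroke="#ff8800"/>
  <polyline points="187.1950,95.5303 196.8770,88.4443 211.4099,72.3073 226.2679,53.0987 236.9252,36.7983 238.8557,29.3856" fill="none" stroke="#ff8800"/>
  <polyline points="162.3970,146.7828 85.5314,14.9249 165.2476,42.6675 169.1608,87.6573 33.4920,131.1434 71.4497,17.7565" fill="none" stroke="#ff8800"/>
</svg>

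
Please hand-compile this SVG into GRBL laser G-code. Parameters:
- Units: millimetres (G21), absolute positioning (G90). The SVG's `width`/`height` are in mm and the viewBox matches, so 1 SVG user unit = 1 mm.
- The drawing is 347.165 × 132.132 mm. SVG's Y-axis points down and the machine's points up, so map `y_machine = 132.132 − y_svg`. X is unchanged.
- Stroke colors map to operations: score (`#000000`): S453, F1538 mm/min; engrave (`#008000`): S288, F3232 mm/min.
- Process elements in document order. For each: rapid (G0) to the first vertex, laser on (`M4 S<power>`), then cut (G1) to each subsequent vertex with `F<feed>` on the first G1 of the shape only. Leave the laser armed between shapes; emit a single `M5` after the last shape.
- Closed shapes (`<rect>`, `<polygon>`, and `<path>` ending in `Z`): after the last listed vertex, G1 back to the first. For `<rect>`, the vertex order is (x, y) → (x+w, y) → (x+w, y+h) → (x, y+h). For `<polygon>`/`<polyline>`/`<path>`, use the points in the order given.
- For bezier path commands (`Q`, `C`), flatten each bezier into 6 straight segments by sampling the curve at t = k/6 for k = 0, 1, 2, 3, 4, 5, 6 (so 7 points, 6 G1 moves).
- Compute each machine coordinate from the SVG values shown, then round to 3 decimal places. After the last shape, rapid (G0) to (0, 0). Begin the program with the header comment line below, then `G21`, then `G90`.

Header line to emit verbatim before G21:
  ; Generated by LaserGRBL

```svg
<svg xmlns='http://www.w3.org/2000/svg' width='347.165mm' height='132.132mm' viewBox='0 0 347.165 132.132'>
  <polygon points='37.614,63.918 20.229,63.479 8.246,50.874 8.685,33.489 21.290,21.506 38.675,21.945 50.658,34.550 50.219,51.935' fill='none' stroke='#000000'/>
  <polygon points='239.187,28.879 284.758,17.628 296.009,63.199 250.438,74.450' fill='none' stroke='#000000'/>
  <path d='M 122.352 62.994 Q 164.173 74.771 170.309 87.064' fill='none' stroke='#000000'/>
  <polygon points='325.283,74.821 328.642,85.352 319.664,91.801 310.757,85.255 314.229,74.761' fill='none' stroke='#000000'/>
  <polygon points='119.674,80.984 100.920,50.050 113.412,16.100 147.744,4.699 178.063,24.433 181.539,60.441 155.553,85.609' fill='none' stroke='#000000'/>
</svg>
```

; Generated by LaserGRBL
G21
G90
G0 X37.614 Y68.214
M4 S453
G1 X20.229 Y68.653 F1538
G1 X8.246 Y81.258
G1 X8.685 Y98.643
G1 X21.290 Y110.626
G1 X38.675 Y110.187
G1 X50.658 Y97.582
G1 X50.219 Y80.197
G1 X37.614 Y68.214
G0 X239.187 Y103.253
M4 S453
G1 X284.758 Y114.504 F1538
G1 X296.009 Y68.933
G1 X250.438 Y57.682
G1 X239.187 Y103.253
G0 X122.352 Y69.138
M4 S453
G1 X135.301 Y65.198 F1538
G1 X146.268 Y61.229
G1 X155.252 Y57.232
G1 X162.253 Y53.206
G1 X167.272 Y49.151
G1 X170.309 Y45.068
G0 X325.283 Y57.311
M4 S453
G1 X328.642 Y46.780 F1538
G1 X319.664 Y40.331
G1 X310.757 Y46.877
G1 X314.229 Y57.371
G1 X325.283 Y57.311
G0 X119.674 Y51.148
M4 S453
G1 X100.920 Y82.082 F1538
G1 X113.412 Y116.032
G1 X147.744 Y127.433
G1 X178.063 Y107.699
G1 X181.539 Y71.691
G1 X155.553 Y46.523
G1 X119.674 Y51.148
M5
G0 X0.000 Y0.000

Since the viewBox matches the mm dimensions, user units are millimetres directly. The only transform is the Y-flip y_m = 132.132 − y_svg.

Shape 1 is a regular polygon drawn with `<polygon>`. Its stroke #000000 means score at S453, F1538. After flipping Y the toolpath is (37.614,68.214) → (20.229,68.653) → (8.246,81.258) → (8.685,98.643) → (21.290,110.626) → (38.675,110.187) → (50.658,97.582) → (50.219,80.197) → (37.614,68.214), returning to the start.

Shape 2 is a regular polygon drawn with `<polygon>`. Its stroke #000000 means score at S453, F1538. After flipping Y the toolpath is (239.187,103.253) → (284.758,114.504) → (296.009,68.933) → (250.438,57.682) → (239.187,103.253), returning to the start.

Shape 3 is a quadratic bezier drawn with `<path>`. Its stroke #000000 means score at S453, F1538. After flipping Y the toolpath is (122.352,69.138) → (135.301,65.198) → (146.268,61.229) → (155.252,57.232) → (162.253,53.206) → (167.272,49.151) → (170.309,45.068).

Shape 4 is a regular polygon drawn with `<polygon>`. Its stroke #000000 means score at S453, F1538. After flipping Y the toolpath is (325.283,57.311) → (328.642,46.780) → (319.664,40.331) → (310.757,46.877) → (314.229,57.371) → (325.283,57.311), returning to the start.

Shape 5 is a regular polygon drawn with `<polygon>`. Its stroke #000000 means score at S453, F1538. After flipping Y the toolpath is (119.674,51.148) → (100.920,82.082) → (113.412,116.032) → (147.744,127.433) → (178.063,107.699) → (181.539,71.691) → (155.553,46.523) → (119.674,51.148), returning to the start.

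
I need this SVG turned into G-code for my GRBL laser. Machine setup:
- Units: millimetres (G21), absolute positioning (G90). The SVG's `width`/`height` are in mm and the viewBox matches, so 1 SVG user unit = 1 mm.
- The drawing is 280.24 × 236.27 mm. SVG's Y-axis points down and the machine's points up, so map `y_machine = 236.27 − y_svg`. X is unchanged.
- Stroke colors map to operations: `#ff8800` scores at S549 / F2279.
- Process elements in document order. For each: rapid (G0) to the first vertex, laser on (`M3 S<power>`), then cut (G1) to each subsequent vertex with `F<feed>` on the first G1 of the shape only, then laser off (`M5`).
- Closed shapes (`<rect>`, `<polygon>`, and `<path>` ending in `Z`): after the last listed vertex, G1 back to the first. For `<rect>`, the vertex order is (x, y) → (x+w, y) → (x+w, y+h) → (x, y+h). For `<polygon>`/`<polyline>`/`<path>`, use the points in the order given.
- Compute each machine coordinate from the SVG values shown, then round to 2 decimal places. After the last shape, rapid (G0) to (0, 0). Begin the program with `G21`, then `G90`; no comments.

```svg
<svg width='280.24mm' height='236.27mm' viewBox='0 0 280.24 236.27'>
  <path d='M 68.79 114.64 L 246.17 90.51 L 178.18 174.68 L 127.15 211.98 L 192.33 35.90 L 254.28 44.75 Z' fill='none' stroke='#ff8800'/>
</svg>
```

G21
G90
G0 X68.79 Y121.63
M3 S549
G1 X246.17 Y145.76 F2279
G1 X178.18 Y61.59
G1 X127.15 Y24.29
G1 X192.33 Y200.37
G1 X254.28 Y191.52
G1 X68.79 Y121.63
M5
G0 X0.00 Y0.00

viewBox `0 0 280.24 236.27` with mm width/height → 1 unit = 1 mm. Flip: y_m = 236.27 − y_svg.

**Shape 1** — `<path>` closed polygon, stroke `#ff8800` → score (S549, F2279). Machine vertices: (68.79,121.63) → (246.17,145.76) → (178.18,61.59) → (127.15,24.29) → (192.33,200.37) → (254.28,191.52) → (68.79,121.63). Closed: final G1 returns to the first vertex.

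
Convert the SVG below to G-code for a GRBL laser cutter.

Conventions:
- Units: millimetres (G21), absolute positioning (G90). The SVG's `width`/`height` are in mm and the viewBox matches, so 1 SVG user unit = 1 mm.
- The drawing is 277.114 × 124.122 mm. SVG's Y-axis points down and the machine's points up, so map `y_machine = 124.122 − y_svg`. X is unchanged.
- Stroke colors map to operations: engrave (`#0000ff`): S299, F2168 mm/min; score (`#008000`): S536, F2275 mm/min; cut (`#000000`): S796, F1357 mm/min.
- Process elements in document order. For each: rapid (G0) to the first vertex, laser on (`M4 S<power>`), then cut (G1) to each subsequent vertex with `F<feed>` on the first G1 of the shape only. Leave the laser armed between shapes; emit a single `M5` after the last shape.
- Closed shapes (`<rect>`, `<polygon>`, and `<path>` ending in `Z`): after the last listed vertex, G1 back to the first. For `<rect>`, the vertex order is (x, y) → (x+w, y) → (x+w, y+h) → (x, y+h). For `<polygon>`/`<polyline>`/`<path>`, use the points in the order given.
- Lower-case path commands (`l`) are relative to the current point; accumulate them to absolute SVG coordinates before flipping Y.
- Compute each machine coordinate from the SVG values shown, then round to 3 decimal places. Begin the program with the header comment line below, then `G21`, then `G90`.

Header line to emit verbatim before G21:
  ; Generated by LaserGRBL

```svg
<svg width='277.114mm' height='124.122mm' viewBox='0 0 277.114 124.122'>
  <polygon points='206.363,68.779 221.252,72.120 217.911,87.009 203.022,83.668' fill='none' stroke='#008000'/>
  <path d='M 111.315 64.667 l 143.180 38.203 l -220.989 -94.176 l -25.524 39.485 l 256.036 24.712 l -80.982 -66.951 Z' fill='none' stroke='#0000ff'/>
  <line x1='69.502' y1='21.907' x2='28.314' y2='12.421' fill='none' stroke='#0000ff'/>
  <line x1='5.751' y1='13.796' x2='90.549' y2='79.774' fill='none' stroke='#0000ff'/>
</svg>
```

; Generated by LaserGRBL
G21
G90
G0 X206.363 Y55.343
M4 S536
G1 X221.252 Y52.002 F2275
G1 X217.911 Y37.113
G1 X203.022 Y40.454
G1 X206.363 Y55.343
G0 X111.315 Y59.455
M4 S299
G1 X254.495 Y21.252 F2168
G1 X33.506 Y115.428
G1 X7.982 Y75.943
G1 X264.018 Y51.231
G1 X183.036 Y118.182
G1 X111.315 Y59.455
G0 X69.502 Y102.215
M4 S299
G1 X28.314 Y111.701 F2168
G0 X5.751 Y110.326
M4 S299
G1 X90.549 Y44.348 F2168
M5

viewBox `0 0 277.114 124.122` with mm width/height → 1 unit = 1 mm. Flip: y_m = 124.122 − y_svg.

**Shape 1** — `<polygon>` regular polygon, stroke `#008000` → score (S536, F2275). Machine vertices: (206.363,55.343) → (221.252,52.002) → (217.911,37.113) → (203.022,40.454) → (206.363,55.343). Closed: final G1 returns to the first vertex.

**Shape 2** — `<path>` closed polygon, stroke `#0000ff` → engrave (S299, F2168). Machine vertices: (111.315,59.455) → (254.495,21.252) → (33.506,115.428) → (7.982,75.943) → (264.018,51.231) → (183.036,118.182) → (111.315,59.455). Closed: final G1 returns to the first vertex.

**Shape 3** — `<line>` line segment, stroke `#0000ff` → engrave (S299, F2168). Machine vertices: (69.502,102.215) → (28.314,111.701). Open path.

**Shape 4** — `<line>` line segment, stroke `#0000ff` → engrave (S299, F2168). Machine vertices: (5.751,110.326) → (90.549,44.348). Open path.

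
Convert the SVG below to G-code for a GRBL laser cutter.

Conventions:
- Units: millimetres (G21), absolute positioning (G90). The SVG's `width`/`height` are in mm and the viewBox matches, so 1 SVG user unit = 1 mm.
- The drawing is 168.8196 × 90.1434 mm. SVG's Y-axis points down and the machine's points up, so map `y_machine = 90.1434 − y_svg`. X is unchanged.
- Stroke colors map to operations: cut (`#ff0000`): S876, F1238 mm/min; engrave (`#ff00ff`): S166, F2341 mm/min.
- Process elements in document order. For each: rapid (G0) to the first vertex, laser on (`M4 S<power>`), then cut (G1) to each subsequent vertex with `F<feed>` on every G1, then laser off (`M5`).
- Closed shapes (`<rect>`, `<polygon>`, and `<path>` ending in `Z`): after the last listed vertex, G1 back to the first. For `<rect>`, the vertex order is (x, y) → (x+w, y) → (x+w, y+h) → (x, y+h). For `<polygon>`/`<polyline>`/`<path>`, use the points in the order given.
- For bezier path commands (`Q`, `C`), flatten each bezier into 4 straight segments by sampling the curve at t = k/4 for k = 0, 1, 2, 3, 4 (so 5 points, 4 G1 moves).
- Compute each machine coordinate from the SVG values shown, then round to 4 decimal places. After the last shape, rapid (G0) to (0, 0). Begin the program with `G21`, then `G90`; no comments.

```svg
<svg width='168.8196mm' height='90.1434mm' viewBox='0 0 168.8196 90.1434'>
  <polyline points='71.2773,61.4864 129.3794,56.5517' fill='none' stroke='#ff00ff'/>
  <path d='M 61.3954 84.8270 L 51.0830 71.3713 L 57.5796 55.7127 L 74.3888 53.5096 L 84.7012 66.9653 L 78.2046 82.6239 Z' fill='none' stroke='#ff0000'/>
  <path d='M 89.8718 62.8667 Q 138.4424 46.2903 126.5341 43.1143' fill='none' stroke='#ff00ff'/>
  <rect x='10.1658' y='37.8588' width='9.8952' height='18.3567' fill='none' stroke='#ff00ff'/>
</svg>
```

G21
G90
G0 X71.2773 Y28.6570
M4 S166
G1 X129.3794 Y33.5917 F2341
M5
G0 X61.3954 Y5.3164
M4 S876
G1 X51.0830 Y18.7721 F1238
G1 X57.5796 Y34.4307 F1238
G1 X74.3888 Y36.6338 F1238
G1 X84.7012 Y23.1781 F1238
G1 X78.2046 Y7.5195 F1238
G1 X61.3954 Y5.3164 F1238
M5
G0 X89.8718 Y27.2767
M4 S166
G1 X110.3772 Y34.7274 F2341
G1 X123.3227 Y40.5030 F2341
G1 X128.7083 Y44.6036 F2341
G1 X126.5341 Y47.0291 F2341
M5
G0 X10.1658 Y52.2846
M4 S166
G1 X20.0610 Y52.2846 F2341
G1 X20.0610 Y33.9279 F2341
G1 X10.1658 Y33.9279 F2341
G1 X10.1658 Y52.2846 F2341
M5
G0 X0.0000 Y0.0000

viewBox `0 0 168.8196 90.1434` with mm width/height → 1 unit = 1 mm. Flip: y_m = 90.1434 − y_svg.

**Shape 1** — `<polyline>` line segment, stroke `#ff00ff` → engrave (S166, F2341). Machine vertices: (71.2773,28.6570) → (129.3794,33.5917). Open path.

**Shape 2** — `<path>` regular polygon, stroke `#ff0000` → cut (S876, F1238). Machine vertices: (61.3954,5.3164) → (51.0830,18.7721) → (57.5796,34.4307) → (74.3888,36.6338) → (84.7012,23.1781) → (78.2046,7.5195) → (61.3954,5.3164). Closed: final G1 returns to the first vertex.

**Shape 3** — `<path>` quadratic bezier, stroke `#ff00ff` → engrave (S166, F2341). Control points (SVG): P0=(89.8718,62.8667), P1=(138.4424,46.2903), P2=(126.5341,43.1143); sampled at t=k/4. Machine vertices: (89.8718,27.2767) → (110.3772,34.7274) → (123.3227,40.5030) → (128.7083,44.6036) → (126.5341,47.0291). Open path.

**Shape 4** — `<rect>` rectangle, stroke `#ff00ff` → engrave (S166, F2341). Machine vertices: (10.1658,52.2846) → (20.0610,52.2846) → (20.0610,33.9279) → (10.1658,33.9279) → (10.1658,52.2846). Closed: final G1 returns to the first vertex.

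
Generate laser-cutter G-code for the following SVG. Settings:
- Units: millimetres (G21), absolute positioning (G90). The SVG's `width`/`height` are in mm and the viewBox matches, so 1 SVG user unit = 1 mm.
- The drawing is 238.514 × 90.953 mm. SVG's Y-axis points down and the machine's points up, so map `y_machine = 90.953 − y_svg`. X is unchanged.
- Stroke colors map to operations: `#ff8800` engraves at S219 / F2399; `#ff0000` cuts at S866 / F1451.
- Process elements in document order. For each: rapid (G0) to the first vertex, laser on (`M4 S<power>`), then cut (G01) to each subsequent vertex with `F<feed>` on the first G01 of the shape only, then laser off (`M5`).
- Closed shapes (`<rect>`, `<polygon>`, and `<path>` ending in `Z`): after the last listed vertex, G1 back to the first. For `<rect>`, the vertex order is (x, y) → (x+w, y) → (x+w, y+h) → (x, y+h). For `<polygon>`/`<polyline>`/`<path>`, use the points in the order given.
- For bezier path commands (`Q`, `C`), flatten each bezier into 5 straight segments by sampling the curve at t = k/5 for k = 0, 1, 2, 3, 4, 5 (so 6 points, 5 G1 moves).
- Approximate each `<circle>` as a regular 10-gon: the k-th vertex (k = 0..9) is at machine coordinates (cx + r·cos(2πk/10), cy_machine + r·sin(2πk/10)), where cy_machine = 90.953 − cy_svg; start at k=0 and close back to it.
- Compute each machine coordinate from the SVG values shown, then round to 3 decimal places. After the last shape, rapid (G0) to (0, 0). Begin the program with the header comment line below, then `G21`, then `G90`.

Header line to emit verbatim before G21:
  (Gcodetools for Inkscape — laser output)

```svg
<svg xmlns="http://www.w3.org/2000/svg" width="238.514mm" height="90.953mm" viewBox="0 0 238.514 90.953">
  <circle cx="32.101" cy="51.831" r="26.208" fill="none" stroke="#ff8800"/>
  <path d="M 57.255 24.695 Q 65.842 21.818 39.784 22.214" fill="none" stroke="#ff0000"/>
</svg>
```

viewBox `0 0 238.514 90.953` with mm width/height → 1 unit = 1 mm. Flip: y_m = 90.953 − y_svg.

**Shape 1** — `<circle>` circle, stroke `#ff8800` → engrave (S219, F2399). Machine vertices: (58.309,39.122) → (53.304,54.527) → (40.200,64.047) → (24.002,64.047) → (10.898,54.527) → (5.893,39.122) → (10.898,23.717) → (24.002,14.197) → (40.200,14.197) → (53.304,23.717) → (58.309,39.122). Closed: final G1 returns to the first vertex.

**Shape 2** — `<path>` quadratic bezier, stroke `#ff0000` → cut (S866, F1451). Control points (SVG): P0=(57.255,24.695), P1=(65.842,21.818), P2=(39.784,22.214); sampled at t=k/5. Machine vertices: (57.255,66.258) → (59.304,67.278) → (58.581,68.036) → (55.087,68.532) → (48.821,68.766) → (39.784,68.739). Open path.

(Gcodetools for Inkscape — laser output)
G21
G90
G0 X58.309 Y39.122
M4 S219
G01 X53.304 Y54.527 F2399
G01 X40.200 Y64.047
G01 X24.002 Y64.047
G01 X10.898 Y54.527
G01 X5.893 Y39.122
G01 X10.898 Y23.717
G01 X24.002 Y14.197
G01 X40.200 Y14.197
G01 X53.304 Y23.717
G01 X58.309 Y39.122
M5
G0 X57.255 Y66.258
M4 S866
G01 X59.304 Y67.278 F1451
G01 X58.581 Y68.036
G01 X55.087 Y68.532
G01 X48.821 Y68.766
G01 X39.784 Y68.739
M5
G0 X0.000 Y0.000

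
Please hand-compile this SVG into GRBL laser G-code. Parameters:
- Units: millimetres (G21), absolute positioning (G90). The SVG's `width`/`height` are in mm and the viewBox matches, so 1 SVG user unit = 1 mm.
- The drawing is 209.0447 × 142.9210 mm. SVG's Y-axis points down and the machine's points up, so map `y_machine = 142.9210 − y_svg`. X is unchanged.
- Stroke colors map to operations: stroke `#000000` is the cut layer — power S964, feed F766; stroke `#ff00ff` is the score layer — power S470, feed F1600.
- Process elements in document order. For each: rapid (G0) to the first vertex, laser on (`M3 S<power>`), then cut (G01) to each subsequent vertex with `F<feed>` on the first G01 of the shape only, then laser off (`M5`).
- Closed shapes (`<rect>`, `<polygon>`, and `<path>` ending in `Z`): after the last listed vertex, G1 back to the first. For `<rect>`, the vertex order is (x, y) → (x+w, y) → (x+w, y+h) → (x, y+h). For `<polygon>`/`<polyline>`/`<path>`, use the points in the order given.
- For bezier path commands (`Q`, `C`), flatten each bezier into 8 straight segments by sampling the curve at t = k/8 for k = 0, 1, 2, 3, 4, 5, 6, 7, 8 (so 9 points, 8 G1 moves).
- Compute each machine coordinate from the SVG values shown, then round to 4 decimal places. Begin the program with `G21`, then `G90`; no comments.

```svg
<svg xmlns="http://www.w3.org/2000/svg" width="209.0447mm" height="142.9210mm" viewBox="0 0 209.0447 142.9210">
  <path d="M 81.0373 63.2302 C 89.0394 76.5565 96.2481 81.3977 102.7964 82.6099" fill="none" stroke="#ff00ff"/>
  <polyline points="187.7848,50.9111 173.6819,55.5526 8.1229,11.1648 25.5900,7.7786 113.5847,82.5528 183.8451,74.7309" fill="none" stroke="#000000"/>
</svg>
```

G21
G90
G0 X81.0373 Y79.6908
M3 S470
G01 X84.0012 Y75.0817 F1600
G01 X86.8922 Y71.2112
G01 X89.7120 Y68.0223
G01 X92.4620 Y65.4582
G01 X95.1439 Y63.4619
G01 X97.7593 Y61.9766
G01 X100.3096 Y60.9453
G01 X102.7964 Y60.3111
M5
G0 X187.7848 Y92.0099
M3 S964
G01 X173.6819 Y87.3684 F766
G01 X8.1229 Y131.7562
G01 X25.5900 Y135.1424
G01 X113.5847 Y60.3682
G01 X183.8451 Y68.1901
M5

Since the viewBox matches the mm dimensions, user units are millimetres directly. The only transform is the Y-flip y_m = 142.9210 − y_svg.

Shape 1 is a cubic bezier drawn with `<path>`. Its stroke #ff00ff means score at S470, F1600. After flipping Y the toolpath is (81.0373,79.6908) → (84.0012,75.0817) → (86.8922,71.2112) → (89.7120,68.0223) → (92.4620,65.4582) → (95.1439,63.4619) → (97.7593,61.9766) → (100.3096,60.9453) → (102.7964,60.3111).

Shape 2 is a open polyline drawn with `<polyline>`. Its stroke #000000 means cut at S964, F766. After flipping Y the toolpath is (187.7848,92.0099) → (173.6819,87.3684) → (8.1229,131.7562) → (25.5900,135.1424) → (113.5847,60.3682) → (183.8451,68.1901).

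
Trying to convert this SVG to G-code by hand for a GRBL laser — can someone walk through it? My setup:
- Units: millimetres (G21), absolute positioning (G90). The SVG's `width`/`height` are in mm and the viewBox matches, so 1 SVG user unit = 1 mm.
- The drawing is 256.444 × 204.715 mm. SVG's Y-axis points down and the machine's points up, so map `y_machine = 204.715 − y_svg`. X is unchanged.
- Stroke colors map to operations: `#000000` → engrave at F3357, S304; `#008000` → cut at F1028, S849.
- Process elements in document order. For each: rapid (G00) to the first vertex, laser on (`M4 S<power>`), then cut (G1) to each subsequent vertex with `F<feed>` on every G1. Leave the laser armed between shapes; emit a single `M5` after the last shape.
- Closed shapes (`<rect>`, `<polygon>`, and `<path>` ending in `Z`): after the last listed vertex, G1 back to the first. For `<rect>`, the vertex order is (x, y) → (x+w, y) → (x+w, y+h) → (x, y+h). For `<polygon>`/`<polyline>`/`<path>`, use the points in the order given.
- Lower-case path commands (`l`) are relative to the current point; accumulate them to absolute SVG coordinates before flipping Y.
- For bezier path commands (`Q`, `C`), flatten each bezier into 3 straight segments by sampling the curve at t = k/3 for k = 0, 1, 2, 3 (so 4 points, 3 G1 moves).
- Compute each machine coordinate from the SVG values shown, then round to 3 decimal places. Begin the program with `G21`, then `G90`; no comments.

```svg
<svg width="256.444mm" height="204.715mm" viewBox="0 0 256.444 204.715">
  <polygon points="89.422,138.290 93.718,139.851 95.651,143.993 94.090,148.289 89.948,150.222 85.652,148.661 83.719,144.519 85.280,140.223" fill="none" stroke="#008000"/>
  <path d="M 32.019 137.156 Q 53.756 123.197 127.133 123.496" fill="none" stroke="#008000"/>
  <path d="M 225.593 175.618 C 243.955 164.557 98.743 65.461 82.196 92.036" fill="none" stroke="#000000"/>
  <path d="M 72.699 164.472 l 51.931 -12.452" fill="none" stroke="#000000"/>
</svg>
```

Since the viewBox matches the mm dimensions, user units are millimetres directly. The only transform is the Y-flip y_m = 204.715 − y_svg.

Shape 1 is a regular polygon drawn with `<polygon>`. Its stroke #008000 means cut at S849, F1028. After flipping Y the toolpath is (89.422,66.425) → (93.718,64.864) → (95.651,60.722) → (94.090,56.426) → (89.948,54.493) → (85.652,56.054) → (83.719,60.196) → (85.280,64.492) → (89.422,66.425), returning to the start.

Shape 2 is a quadratic bezier drawn with `<path>`. Its stroke #008000 means cut at S849, F1028. After flipping Y the toolpath is (32.019,67.559) → (52.248,75.281) → (83.953,79.834) → (127.133,81.219).

Shape 3 is a cubic bezier drawn with `<path>`. Its stroke #000000 means engrave at S304, F3357. After flipping Y the toolpath is (225.593,29.097) → (200.254,61.588) → (130.808,105.279) → (82.196,112.679).

Shape 4 is a line segment drawn with `<path>`. Its stroke #000000 means engrave at S304, F3357. After flipping Y the toolpath is (72.699,40.243) → (124.630,52.695).

G21
G90
G00 X89.422 Y66.425
M4 S849
G1 X93.718 Y64.864 F1028
G1 X95.651 Y60.722 F1028
G1 X94.090 Y56.426 F1028
G1 X89.948 Y54.493 F1028
G1 X85.652 Y56.054 F1028
G1 X83.719 Y60.196 F1028
G1 X85.280 Y64.492 F1028
G1 X89.422 Y66.425 F1028
G00 X32.019 Y67.559
M4 S849
G1 X52.248 Y75.281 F1028
G1 X83.953 Y79.834 F1028
G1 X127.133 Y81.219 F1028
G00 X225.593 Y29.097
M4 S304
G1 X200.254 Y61.588 F3357
G1 X130.808 Y105.279 F3357
G1 X82.196 Y112.679 F3357
G00 X72.699 Y40.243
M4 S304
G1 X124.630 Y52.695 F3357
M5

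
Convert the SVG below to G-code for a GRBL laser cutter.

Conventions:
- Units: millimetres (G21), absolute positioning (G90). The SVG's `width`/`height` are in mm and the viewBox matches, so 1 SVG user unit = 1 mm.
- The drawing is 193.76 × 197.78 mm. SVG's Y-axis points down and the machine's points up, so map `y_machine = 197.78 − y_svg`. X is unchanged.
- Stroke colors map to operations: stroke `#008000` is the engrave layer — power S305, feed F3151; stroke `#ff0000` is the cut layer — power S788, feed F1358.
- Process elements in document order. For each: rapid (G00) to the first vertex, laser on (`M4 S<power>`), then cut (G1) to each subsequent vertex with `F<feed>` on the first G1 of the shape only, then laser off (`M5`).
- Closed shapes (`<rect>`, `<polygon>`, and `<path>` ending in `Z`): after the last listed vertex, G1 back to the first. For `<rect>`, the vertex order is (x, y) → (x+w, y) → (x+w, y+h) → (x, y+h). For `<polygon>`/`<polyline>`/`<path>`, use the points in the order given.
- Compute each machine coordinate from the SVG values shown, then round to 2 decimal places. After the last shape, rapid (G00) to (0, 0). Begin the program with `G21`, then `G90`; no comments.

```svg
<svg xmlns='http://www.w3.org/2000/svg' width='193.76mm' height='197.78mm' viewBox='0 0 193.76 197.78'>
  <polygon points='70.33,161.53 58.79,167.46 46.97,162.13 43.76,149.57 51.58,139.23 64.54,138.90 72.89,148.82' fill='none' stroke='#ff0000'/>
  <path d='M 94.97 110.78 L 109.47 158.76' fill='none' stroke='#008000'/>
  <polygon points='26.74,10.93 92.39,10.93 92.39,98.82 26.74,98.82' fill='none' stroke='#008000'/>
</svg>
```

G21
G90
G00 X70.33 Y36.25
M4 S788
G1 X58.79 Y30.32 F1358
G1 X46.97 Y35.65
G1 X43.76 Y48.21
G1 X51.58 Y58.55
G1 X64.54 Y58.88
G1 X72.89 Y48.96
G1 X70.33 Y36.25
M5
G00 X94.97 Y87.00
M4 S305
G1 X109.47 Y39.02 F3151
M5
G00 X26.74 Y186.85
M4 S305
G1 X92.39 Y186.85 F3151
G1 X92.39 Y98.96
G1 X26.74 Y98.96
G1 X26.74 Y186.85
M5
G00 X0.00 Y0.00

Since the viewBox matches the mm dimensions, user units are millimetres directly. The only transform is the Y-flip y_m = 197.78 − y_svg.

Shape 1 is a regular polygon drawn with `<polygon>`. Its stroke #ff0000 means cut at S788, F1358. After flipping Y the toolpath is (70.33,36.25) → (58.79,30.32) → (46.97,35.65) → (43.76,48.21) → (51.58,58.55) → (64.54,58.88) → (72.89,48.96) → (70.33,36.25), returning to the start.

Shape 2 is a line segment drawn with `<path>`. Its stroke #008000 means engrave at S305, F3151. After flipping Y the toolpath is (94.97,87.00) → (109.47,39.02).

Shape 3 is a rectangle drawn with `<polygon>`. Its stroke #008000 means engrave at S305, F3151. After flipping Y the toolpath is (26.74,186.85) → (92.39,186.85) → (92.39,98.96) → (26.74,98.96) → (26.74,186.85), returning to the start.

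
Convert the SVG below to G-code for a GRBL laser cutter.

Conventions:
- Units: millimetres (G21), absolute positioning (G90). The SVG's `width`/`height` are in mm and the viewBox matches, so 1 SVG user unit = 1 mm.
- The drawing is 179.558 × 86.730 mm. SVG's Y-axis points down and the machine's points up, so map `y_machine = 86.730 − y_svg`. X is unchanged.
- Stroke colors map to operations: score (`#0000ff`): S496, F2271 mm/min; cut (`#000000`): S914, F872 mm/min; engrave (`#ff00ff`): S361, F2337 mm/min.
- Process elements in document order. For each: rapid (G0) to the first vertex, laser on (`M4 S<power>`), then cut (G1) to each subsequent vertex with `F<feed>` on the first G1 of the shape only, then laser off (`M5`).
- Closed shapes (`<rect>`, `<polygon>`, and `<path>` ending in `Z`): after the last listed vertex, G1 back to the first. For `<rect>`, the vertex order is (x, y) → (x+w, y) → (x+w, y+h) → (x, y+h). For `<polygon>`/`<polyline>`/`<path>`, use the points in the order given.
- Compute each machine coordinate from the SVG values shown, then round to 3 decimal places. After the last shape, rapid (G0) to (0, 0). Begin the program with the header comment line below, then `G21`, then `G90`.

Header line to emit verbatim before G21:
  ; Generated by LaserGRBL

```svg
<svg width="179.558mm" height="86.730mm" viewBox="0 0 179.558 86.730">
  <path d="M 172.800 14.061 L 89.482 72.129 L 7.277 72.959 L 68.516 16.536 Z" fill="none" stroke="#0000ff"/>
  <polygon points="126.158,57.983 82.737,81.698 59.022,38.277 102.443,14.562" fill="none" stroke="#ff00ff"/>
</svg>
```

; Generated by LaserGRBL
G21
G90
G0 X172.800 Y72.669
M4 S496
G1 X89.482 Y14.601 F2271
G1 X7.277 Y13.771
G1 X68.516 Y70.194
G1 X172.800 Y72.669
M5
G0 X126.158 Y28.747
M4 S361
G1 X82.737 Y5.032 F2337
G1 X59.022 Y48.453
G1 X102.443 Y72.168
G1 X126.158 Y28.747
M5
G0 X0.000 Y0.000

viewBox `0 0 179.558 86.730` with mm width/height → 1 unit = 1 mm. Flip: y_m = 86.730 − y_svg.

**Shape 1** — `<path>` closed polygon, stroke `#0000ff` → score (S496, F2271). Machine vertices: (172.800,72.669) → (89.482,14.601) → (7.277,13.771) → (68.516,70.194) → (172.800,72.669). Closed: final G1 returns to the first vertex.

**Shape 2** — `<polygon>` regular polygon, stroke `#ff00ff` → engrave (S361, F2337). Machine vertices: (126.158,28.747) → (82.737,5.032) → (59.022,48.453) → (102.443,72.168) → (126.158,28.747). Closed: final G1 returns to the first vertex.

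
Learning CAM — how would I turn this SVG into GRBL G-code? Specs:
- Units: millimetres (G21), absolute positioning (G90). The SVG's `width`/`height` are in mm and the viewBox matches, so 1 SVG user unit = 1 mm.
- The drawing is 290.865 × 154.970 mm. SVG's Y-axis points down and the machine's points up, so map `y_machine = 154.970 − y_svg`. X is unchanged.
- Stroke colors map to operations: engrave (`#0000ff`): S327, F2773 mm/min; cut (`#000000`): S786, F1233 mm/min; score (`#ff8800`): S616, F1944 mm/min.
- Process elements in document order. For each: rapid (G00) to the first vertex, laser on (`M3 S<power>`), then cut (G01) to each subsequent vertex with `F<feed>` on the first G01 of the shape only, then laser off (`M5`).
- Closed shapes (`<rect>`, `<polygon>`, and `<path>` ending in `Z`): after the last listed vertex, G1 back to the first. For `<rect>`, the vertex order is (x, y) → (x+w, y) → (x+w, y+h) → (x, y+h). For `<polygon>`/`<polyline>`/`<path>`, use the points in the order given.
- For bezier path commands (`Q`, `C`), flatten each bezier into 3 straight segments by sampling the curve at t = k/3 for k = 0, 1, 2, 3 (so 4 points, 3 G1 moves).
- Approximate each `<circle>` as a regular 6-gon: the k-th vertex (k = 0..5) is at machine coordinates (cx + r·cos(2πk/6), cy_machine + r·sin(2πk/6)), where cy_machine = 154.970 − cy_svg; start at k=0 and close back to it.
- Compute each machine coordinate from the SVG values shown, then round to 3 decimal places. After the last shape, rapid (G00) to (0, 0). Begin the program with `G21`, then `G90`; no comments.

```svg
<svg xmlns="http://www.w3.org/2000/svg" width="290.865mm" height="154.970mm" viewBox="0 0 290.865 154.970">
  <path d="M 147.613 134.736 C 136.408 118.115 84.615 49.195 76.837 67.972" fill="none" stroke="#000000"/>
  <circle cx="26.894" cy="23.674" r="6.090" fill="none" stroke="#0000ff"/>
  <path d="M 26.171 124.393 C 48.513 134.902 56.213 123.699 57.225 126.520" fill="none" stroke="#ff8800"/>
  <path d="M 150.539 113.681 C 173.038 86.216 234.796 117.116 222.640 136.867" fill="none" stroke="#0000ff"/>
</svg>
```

viewBox `0 0 290.865 154.970` with mm width/height → 1 unit = 1 mm. Flip: y_m = 154.970 − y_svg.

**Shape 1** — `<path>` cubic bezier, stroke `#000000` → cut (S786, F1233). Control points (SVG): P0=(147.613,134.736), P1=(136.408,118.115), P2=(84.615,49.195), P3=(76.837,67.972); sampled at t=k/3. Machine vertices: (147.613,20.234) → (126.012,49.103) → (96.153,81.728) → (76.837,86.998). Open path.

**Shape 2** — `<circle>` circle, stroke `#0000ff` → engrave (S327, F2773). Machine vertices: (32.984,131.296) → (29.939,136.570) → (23.849,136.570) → (20.804,131.296) → (23.849,126.022) → (29.939,126.022) → (32.984,131.296). Closed: final G1 returns to the first vertex.

**Shape 3** — `<path>` cubic bezier, stroke `#ff8800` → score (S616, F1944). Control points (SVG): P0=(26.171,124.393), P1=(48.513,134.902), P2=(56.213,123.699), P3=(57.225,126.520); sampled at t=k/3. Machine vertices: (26.171,30.577) → (43.927,25.982) → (53.689,27.920) → (57.225,28.450). Open path.

**Shape 4** — `<path>` cubic bezier, stroke `#0000ff` → engrave (S327, F2773). Control points (SVG): P0=(150.539,113.681), P1=(173.038,86.216), P2=(234.796,117.116), P3=(222.640,136.867); sampled at t=k/3. Machine vertices: (150.539,41.289) → (181.933,51.874) → (214.350,38.996) → (222.640,18.103). Open path.

G21
G90
G00 X147.613 Y20.234
M3 S786
G01 X126.012 Y49.103 F1233
G01 X96.153 Y81.728
G01 X76.837 Y86.998
M5
G00 X32.984 Y131.296
M3 S327
G01 X29.939 Y136.570 F2773
G01 X23.849 Y136.570
G01 X20.804 Y131.296
G01 X23.849 Y126.022
G01 X29.939 Y126.022
G01 X32.984 Y131.296
M5
G00 X26.171 Y30.577
M3 S616
G01 X43.927 Y25.982 F1944
G01 X53.689 Y27.920
G01 X57.225 Y28.450
M5
G00 X150.539 Y41.289
M3 S327
G01 X181.933 Y51.874 F2773
G01 X214.350 Y38.996
G01 X222.640 Y18.103
M5
G00 X0.000 Y0.000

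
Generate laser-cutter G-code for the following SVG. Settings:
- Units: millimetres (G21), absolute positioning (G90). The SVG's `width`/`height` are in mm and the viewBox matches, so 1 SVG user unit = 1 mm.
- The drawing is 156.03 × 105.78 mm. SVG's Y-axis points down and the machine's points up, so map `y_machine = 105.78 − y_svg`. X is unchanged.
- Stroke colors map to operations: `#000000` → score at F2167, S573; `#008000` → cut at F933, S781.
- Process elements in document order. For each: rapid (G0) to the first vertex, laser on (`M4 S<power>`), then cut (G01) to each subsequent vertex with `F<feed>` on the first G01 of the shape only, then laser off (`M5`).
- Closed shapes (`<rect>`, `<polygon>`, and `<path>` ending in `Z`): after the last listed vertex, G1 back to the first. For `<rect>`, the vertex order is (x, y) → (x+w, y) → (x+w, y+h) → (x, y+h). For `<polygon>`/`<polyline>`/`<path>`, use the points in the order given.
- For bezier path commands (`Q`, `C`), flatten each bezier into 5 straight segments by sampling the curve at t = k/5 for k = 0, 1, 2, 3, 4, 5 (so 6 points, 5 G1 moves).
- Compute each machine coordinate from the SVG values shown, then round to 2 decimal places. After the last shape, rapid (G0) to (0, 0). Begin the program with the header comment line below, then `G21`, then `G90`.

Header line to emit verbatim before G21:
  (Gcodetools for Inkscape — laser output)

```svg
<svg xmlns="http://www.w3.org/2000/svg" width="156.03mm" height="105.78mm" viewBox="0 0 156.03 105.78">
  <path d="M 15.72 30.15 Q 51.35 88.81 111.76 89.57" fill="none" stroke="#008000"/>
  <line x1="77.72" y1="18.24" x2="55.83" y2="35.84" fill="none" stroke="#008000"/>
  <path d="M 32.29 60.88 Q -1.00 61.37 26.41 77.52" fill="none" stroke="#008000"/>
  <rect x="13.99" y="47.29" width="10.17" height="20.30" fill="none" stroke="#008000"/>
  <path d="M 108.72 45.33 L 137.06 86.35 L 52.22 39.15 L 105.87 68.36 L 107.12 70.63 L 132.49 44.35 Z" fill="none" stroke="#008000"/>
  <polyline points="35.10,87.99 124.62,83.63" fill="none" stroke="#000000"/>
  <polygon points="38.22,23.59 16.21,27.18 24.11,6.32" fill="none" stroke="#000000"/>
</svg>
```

Since the viewBox matches the mm dimensions, user units are millimetres directly. The only transform is the Y-flip y_m = 105.78 − y_svg.

Shape 1 is a quadratic bezier drawn with `<path>`. Its stroke #008000 means cut at S781, F933. After flipping Y the toolpath is (15.72,75.63) → (30.96,54.48) → (48.19,37.97) → (67.40,26.08) → (88.59,18.83) → (111.76,16.21).

Shape 2 is a line segment drawn with `<line>`. Its stroke #008000 means cut at S781, F933. After flipping Y the toolpath is (77.72,87.54) → (55.83,69.94).

Shape 3 is a quadratic bezier drawn with `<path>`. Its stroke #008000 means cut at S781, F933. After flipping Y the toolpath is (32.29,44.90) → (21.40,44.08) → (15.37,42.00) → (14.19,38.67) → (17.87,34.09) → (26.41,28.26).

Shape 4 is a rectangle drawn with `<rect>`. Its stroke #008000 means cut at S781, F933. After flipping Y the toolpath is (13.99,58.49) → (24.16,58.49) → (24.16,38.19) → (13.99,38.19) → (13.99,58.49), returning to the start.

Shape 5 is a closed polygon drawn with `<path>`. Its stroke #008000 means cut at S781, F933. After flipping Y the toolpath is (108.72,60.45) → (137.06,19.43) → (52.22,66.63) → (105.87,37.42) → (107.12,35.15) → (132.49,61.43) → (108.72,60.45), returning to the start.

Shape 6 is a line segment drawn with `<polyline>`. Its stroke #000000 means score at S573, F2167. After flipping Y the toolpath is (35.10,17.79) → (124.62,22.15).

Shape 7 is a regular polygon drawn with `<polygon>`. Its stroke #000000 means score at S573, F2167. After flipping Y the toolpath is (38.22,82.19) → (16.21,78.60) → (24.11,99.46) → (38.22,82.19), returning to the start.

(Gcodetools for Inkscape — laser output)
G21
G90
G0 X15.72 Y75.63
M4 S781
G01 X30.96 Y54.48 F933
G01 X48.19 Y37.97
G01 X67.40 Y26.08
G01 X88.59 Y18.83
G01 X111.76 Y16.21
M5
G0 X77.72 Y87.54
M4 S781
G01 X55.83 Y69.94 F933
M5
G0 X32.29 Y44.90
M4 S781
G01 X21.40 Y44.08 F933
G01 X15.37 Y42.00
G01 X14.19 Y38.67
G01 X17.87 Y34.09
G01 X26.41 Y28.26
M5
G0 X13.99 Y58.49
M4 S781
G01 X24.16 Y58.49 F933
G01 X24.16 Y38.19
G01 X13.99 Y38.19
G01 X13.99 Y58.49
M5
G0 X108.72 Y60.45
M4 S781
G01 X137.06 Y19.43 F933
G01 X52.22 Y66.63
G01 X105.87 Y37.42
G01 X107.12 Y35.15
G01 X132.49 Y61.43
G01 X108.72 Y60.45
M5
G0 X35.10 Y17.79
M4 S573
G01 X124.62 Y22.15 F2167
M5
G0 X38.22 Y82.19
M4 S573
G01 X16.21 Y78.60 F2167
G01 X24.11 Y99.46
G01 X38.22 Y82.19
M5
G0 X0.00 Y0.00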